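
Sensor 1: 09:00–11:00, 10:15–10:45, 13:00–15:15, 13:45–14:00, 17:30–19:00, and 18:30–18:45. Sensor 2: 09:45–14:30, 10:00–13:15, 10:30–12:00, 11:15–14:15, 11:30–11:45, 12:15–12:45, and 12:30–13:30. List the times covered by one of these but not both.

09:00-09:45, 11:00-13:00, 14:30-15:15, 17:30-19:00

A, merged: 09:00-11:00, 13:00-15:15, 17:30-19:00.
B, merged: 09:45-14:30.
A but not B: 09:00-09:45, 14:30-15:15, 17:30-19:00.
B but not A: 11:00-13:00.
Combining gives A △ B.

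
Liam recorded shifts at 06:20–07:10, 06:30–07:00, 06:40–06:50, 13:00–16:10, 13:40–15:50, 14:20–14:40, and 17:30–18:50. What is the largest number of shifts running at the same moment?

3

Sweep endpoints in order; track running count of active intervals.
Peak of 3 reached at 06:40.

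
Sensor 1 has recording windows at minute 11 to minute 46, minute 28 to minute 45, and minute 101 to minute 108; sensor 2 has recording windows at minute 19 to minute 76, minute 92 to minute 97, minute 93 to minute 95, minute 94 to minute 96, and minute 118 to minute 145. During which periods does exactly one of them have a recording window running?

First set merges to minute 11 to minute 46, minute 101 to minute 108.
Second set merges to minute 19 to minute 76, minute 92 to minute 97, minute 118 to minute 145.
Only in the first: minute 11 to minute 19, minute 101 to minute 108.
Only in the second: minute 46 to minute 76, minute 92 to minute 97, minute 118 to minute 145.
Together these are the periods covered by exactly one.

minute 11 to minute 19, minute 46 to minute 76, minute 92 to minute 97, minute 101 to minute 108, minute 118 to minute 145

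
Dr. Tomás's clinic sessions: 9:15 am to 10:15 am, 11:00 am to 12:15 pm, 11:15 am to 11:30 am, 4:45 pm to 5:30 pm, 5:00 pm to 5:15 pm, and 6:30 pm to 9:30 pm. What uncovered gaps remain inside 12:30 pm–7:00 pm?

12:30 pm-4:45 pm, 5:30 pm-6:30 pm

Covered (merged): 9:15 am-10:15 am, 11:00 am-12:15 pm, 4:45 pm-5:30 pm, 6:30 pm-9:30 pm.
Uncovered inside 12:30 pm-7:00 pm: 12:30 pm-4:45 pm, 5:30 pm-6:30 pm.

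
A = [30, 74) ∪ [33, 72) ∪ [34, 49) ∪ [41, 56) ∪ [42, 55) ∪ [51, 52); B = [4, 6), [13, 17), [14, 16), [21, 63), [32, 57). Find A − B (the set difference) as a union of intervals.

[63, 74)

Merge the first list: [30, 74).
Merge the second list: [4, 6), [13, 17), [21, 63).
[30, 74) minus B → [63, 74).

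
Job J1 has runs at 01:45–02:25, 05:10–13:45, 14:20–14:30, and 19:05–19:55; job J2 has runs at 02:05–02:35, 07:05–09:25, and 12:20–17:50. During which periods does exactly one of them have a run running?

01:45–02:05, 02:25–02:35, 05:10–07:05, 09:25–12:20, 13:45–14:20, 14:30–17:50, 19:05–19:55

A but not B: 01:45–02:05, 05:10–07:05, 09:25–12:20, 19:05–19:55.
B but not A: 02:25–02:35, 13:45–14:20, 14:30–17:50.
Combining gives A △ B.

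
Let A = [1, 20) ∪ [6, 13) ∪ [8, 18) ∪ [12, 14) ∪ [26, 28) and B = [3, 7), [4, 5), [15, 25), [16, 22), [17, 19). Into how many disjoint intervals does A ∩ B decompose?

2

Merge the first list: [1, 20), [26, 28).
Merge the second list: [3, 7), [15, 25).
A ∩ B = [3, 7), [15, 20).
That is 2 disjoint pieces.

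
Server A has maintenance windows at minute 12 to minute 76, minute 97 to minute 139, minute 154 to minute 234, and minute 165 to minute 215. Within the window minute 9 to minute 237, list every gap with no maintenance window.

minute 9 to minute 12, minute 76 to minute 97, minute 139 to minute 154, minute 234 to minute 237

After merging, the occupied span is minute 12 to minute 76, minute 97 to minute 139, minute 154 to minute 234.
Complement within minute 9 to minute 237: minute 9 to minute 12, minute 76 to minute 97, minute 139 to minute 154, minute 234 to minute 237.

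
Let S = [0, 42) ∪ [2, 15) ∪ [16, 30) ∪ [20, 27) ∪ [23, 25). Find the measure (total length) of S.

42

Merged: [0, 42).
Length: 42.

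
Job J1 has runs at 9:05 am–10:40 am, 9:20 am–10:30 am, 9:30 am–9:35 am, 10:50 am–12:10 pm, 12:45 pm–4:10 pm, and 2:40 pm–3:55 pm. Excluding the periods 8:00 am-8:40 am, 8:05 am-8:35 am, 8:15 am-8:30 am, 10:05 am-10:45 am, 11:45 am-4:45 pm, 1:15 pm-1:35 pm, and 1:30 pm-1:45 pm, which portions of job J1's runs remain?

First set merges to 9:05 am–10:40 am, 10:50 am–12:10 pm, 12:45 pm–4:10 pm.
Second set merges to 8:00 am–8:40 am, 10:05 am–10:45 am, 11:45 am–4:45 pm.
9:05 am–10:40 am with B removed leaves 9:05 am–10:05 am.
10:50 am–12:10 pm with B removed leaves 10:50 am–11:45 am.
12:45 pm–4:10 pm lies entirely inside B → drops out.

9:05 am–10:05 am, 10:50 am–11:45 am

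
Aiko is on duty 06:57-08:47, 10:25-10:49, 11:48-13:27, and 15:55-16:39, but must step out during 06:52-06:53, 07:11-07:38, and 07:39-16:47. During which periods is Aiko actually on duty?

06:57–07:11, 07:38–07:39

06:57–08:47 minus B → 06:57–07:11, 07:38–07:39.
10:25–10:49: fully covered by B → removed.
11:48–13:27: fully covered by B → removed.
15:55–16:39: fully covered by B → removed.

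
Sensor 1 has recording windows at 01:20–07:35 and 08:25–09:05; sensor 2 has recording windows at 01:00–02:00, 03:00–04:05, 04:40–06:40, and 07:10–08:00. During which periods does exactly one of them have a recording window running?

A \ B = 02:00–03:00, 04:05–04:40, 06:40–07:10, 08:25–09:05.
B \ A = 01:00–01:20, 07:35–08:00.
Union of the two gives the symmetric difference.

01:00–01:20, 02:00–03:00, 04:05–04:40, 06:40–07:10, 07:35–08:00, 08:25–09:05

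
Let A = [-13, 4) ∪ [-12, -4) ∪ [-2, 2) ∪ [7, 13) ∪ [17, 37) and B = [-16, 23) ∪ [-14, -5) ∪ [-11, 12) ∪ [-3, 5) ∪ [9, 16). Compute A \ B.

[23, 37)

First set merges to [-13, 4), [7, 13), [17, 37).
Second set merges to [-16, 23).
[-13, 4): fully covered by B → removed.
[7, 13): fully covered by B → removed.
[17, 37) minus B → [23, 37).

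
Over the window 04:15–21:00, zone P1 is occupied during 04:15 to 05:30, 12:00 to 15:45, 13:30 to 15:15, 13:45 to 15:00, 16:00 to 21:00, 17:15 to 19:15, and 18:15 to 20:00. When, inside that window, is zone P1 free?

After merging, the occupied span is 04:15-05:30, 12:00-15:45, 16:00-21:00.
Uncovered inside 04:15-21:00: 05:30-12:00, 15:45-16:00.

05:30-12:00, 15:45-16:00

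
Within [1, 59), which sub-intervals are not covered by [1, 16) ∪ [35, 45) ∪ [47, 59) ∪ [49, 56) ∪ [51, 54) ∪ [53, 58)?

[16, 35) ∪ [45, 47)

The merged coverage is [1, 16), [35, 45), [47, 59).
Complement within [1, 59): [16, 35), [45, 47).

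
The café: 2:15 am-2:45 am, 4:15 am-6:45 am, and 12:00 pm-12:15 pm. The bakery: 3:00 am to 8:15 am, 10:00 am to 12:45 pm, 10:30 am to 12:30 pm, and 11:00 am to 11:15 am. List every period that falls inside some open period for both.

4:15 am–6:45 am, 12:00 pm–12:15 pm

Merge the second list: 3:00 am–8:15 am, 10:00 am–12:45 pm.
2:15 am–2:45 am falls entirely outside B.
4:15 am–6:45 am overlaps B on 4:15 am–6:45 am.
12:00 pm–12:15 pm overlaps B on 12:00 pm–12:15 pm.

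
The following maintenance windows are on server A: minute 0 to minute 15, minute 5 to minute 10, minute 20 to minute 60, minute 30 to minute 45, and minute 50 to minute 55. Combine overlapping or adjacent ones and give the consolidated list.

minute 0 to minute 15, minute 20 to minute 60

minute 5 to minute 10 overlaps/touches minute 0 to minute 15 → extend to minute 0 to minute 15.
minute 20 to minute 60 is disjoint → start new block.
minute 30 to minute 45 overlaps/touches minute 20 to minute 60 → extend to minute 20 to minute 60.
minute 50 to minute 55 overlaps/touches minute 20 to minute 60 → extend to minute 20 to minute 60.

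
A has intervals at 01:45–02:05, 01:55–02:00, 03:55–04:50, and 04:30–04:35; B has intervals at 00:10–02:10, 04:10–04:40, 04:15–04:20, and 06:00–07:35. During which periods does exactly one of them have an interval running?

00:10–01:45, 02:05–02:10, 03:55–04:10, 04:40–04:50, 06:00–07:35

A, merged: 01:45–02:05, 03:55–04:50.
B, merged: 00:10–02:10, 04:10–04:40, 06:00–07:35.
A \ B = 03:55–04:10, 04:40–04:50.
B \ A = 00:10–01:45, 02:05–02:10, 06:00–07:35.
Union of the two gives the symmetric difference.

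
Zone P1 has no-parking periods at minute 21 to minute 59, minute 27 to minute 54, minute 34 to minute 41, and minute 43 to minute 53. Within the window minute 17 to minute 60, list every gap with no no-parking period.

The merged coverage is minute 21 to minute 59.
Uncovered inside minute 17 to minute 60: minute 17 to minute 21, minute 59 to minute 60.

minute 17 to minute 21, minute 59 to minute 60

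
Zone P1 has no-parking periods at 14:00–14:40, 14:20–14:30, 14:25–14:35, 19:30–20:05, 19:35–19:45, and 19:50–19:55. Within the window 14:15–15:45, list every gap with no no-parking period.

14:40-15:45

The merged coverage is 14:00-14:40, 19:30-20:05.
Gaps within 14:15-15:45: 14:40-15:45.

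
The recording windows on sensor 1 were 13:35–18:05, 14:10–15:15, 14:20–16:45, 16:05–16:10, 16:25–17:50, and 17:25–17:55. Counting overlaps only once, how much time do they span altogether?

Merged: 13:35–18:05.
Length: 4 h 30 min.

4 h 30 min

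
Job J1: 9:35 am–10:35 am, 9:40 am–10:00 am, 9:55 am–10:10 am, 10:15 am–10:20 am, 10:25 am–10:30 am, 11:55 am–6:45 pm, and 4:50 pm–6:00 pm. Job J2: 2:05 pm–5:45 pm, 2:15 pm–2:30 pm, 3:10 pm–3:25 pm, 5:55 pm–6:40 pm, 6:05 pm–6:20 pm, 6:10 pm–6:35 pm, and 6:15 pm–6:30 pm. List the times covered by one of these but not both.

9:35 am–10:35 am, 11:55 am–2:05 pm, 5:45 pm–5:55 pm, 6:40 pm–6:45 pm

Merge the first list: 9:35 am–10:35 am, 11:55 am–6:45 pm.
Merge the second list: 2:05 pm–5:45 pm, 5:55 pm–6:40 pm.
Only in the first: 9:35 am–10:35 am, 11:55 am–2:05 pm, 5:45 pm–5:55 pm, 6:40 pm–6:45 pm.
Only in the second: none.
Together these are the periods covered by exactly one.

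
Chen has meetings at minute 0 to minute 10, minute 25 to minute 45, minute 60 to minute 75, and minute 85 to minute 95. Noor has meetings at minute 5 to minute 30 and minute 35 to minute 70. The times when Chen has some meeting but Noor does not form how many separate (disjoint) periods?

A \ B = minute 0 to minute 5, minute 30 to minute 35, minute 70 to minute 75, minute 85 to minute 95.
That is 4 disjoint pieces.

4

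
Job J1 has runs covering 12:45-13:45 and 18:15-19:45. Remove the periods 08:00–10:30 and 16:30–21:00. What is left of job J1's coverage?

12:45–13:45

12:45–13:45: no B overlap → unchanged.
18:15–19:45: fully covered by B → removed.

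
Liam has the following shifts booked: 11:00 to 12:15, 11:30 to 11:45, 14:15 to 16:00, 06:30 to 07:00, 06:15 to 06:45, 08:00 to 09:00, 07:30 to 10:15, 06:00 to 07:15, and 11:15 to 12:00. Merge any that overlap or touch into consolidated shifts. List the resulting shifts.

Sort by start: 06:00–07:15, 06:15–06:45, 06:30–07:00, 07:30–10:15, 08:00–09:00, 11:00–12:15, 11:15–12:00, 11:30–11:45, 14:15–16:00.
06:15–06:45 overlaps/touches 06:00–07:15 → extend to 06:00–07:15.
06:30–07:00 overlaps/touches 06:00–07:15 → extend to 06:00–07:15.
07:30–10:15 is disjoint → start new block.
08:00–09:00 overlaps/touches 07:30–10:15 → extend to 07:30–10:15.
11:00–12:15 is disjoint → start new block.
11:15–12:00 overlaps/touches 11:00–12:15 → extend to 11:00–12:15.
11:30–11:45 overlaps/touches 11:00–12:15 → extend to 11:00–12:15.
14:15–16:00 is disjoint → start new block.

06:00–07:15, 07:30–10:15, 11:00–12:15, 14:15–16:00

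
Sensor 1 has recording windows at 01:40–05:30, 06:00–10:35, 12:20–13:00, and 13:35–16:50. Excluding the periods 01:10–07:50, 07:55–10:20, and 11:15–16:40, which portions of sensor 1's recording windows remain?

07:50-07:55, 10:20-10:35, 16:40-16:50

01:40-05:30: entirely removed.
06:00-10:35 \ B = 07:50-07:55, 10:20-10:35.
12:20-13:00: entirely removed.
13:35-16:50 \ B = 16:40-16:50.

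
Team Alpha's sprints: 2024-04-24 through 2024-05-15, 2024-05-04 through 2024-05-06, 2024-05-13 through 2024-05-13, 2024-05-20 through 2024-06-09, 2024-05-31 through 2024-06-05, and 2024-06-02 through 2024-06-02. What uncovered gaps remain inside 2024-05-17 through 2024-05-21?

2024-05-17 through 2024-05-19

Covered (merged): 2024-04-24 through 2024-05-15, 2024-05-20 through 2024-06-09.
Gaps within 2024-05-17 through 2024-05-21: 2024-05-17 through 2024-05-19.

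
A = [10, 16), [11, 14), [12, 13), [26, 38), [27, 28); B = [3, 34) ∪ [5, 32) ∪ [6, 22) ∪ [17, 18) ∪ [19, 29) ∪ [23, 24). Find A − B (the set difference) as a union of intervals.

[34, 38)

Merge the first list: [10, 16), [26, 38).
Merge the second list: [3, 34).
[10, 16): entirely removed.
[26, 38) \ B = [34, 38).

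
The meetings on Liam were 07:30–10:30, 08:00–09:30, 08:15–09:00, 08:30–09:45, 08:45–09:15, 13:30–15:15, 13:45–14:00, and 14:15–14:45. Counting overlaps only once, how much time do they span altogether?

Merged: 07:30-10:30, 13:30-15:15.
Lengths: 3 h + 1 h 45 min = 4 h 45 min.

4 h 45 min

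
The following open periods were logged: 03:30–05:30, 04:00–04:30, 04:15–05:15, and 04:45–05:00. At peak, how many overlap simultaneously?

3

Walk the sorted start/end points keeping a running depth.
The depth first hits 3 at 04:15.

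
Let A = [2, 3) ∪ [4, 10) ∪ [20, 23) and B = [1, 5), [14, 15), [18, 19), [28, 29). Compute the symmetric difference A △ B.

[1, 2) ∪ [3, 4) ∪ [5, 10) ∪ [14, 15) ∪ [18, 19) ∪ [20, 23) ∪ [28, 29)

Only in the first: [5, 10), [20, 23).
Only in the second: [1, 2), [3, 4), [14, 15), [18, 19), [28, 29).
Together these are the periods covered by exactly one.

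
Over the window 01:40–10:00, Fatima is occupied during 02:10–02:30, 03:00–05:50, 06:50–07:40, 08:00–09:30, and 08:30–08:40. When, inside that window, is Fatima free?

01:40–02:10, 02:30–03:00, 05:50–06:50, 07:40–08:00, 09:30–10:00

Covered (merged): 02:10–02:30, 03:00–05:50, 06:50–07:40, 08:00–09:30.
Gaps within 01:40–10:00: 01:40–02:10, 02:30–03:00, 05:50–06:50, 07:40–08:00, 09:30–10:00.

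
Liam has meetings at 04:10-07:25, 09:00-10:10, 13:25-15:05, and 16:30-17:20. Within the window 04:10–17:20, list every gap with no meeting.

After merging, the occupied span is 04:10–07:25, 09:00–10:10, 13:25–15:05, 16:30–17:20.
Complement within 04:10–17:20: 07:25–09:00, 10:10–13:25, 15:05–16:30.

07:25–09:00, 10:10–13:25, 15:05–16:30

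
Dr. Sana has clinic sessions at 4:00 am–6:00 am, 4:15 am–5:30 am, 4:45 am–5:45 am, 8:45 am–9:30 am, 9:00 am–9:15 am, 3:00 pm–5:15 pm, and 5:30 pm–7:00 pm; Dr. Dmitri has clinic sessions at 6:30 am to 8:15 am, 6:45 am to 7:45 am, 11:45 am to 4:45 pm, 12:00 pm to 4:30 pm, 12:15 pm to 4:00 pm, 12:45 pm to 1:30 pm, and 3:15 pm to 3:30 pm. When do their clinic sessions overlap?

3:00 pm–4:45 pm

First set merges to 4:00 am–6:00 am, 8:45 am–9:30 am, 3:00 pm–5:15 pm, 5:30 pm–7:00 pm.
Second set merges to 6:30 am–8:15 am, 11:45 am–4:45 pm.
4:00 am–6:00 am: no overlap with the second set.
8:45 am–9:30 am: no overlap with the second set.
3:00 pm–5:15 pm meets the second set on 3:00 pm–4:45 pm.
5:30 pm–7:00 pm: no overlap with the second set.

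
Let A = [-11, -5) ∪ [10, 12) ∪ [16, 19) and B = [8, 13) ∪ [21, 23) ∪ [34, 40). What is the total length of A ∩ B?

2

A ∩ B = [10, 12).
Total: 2.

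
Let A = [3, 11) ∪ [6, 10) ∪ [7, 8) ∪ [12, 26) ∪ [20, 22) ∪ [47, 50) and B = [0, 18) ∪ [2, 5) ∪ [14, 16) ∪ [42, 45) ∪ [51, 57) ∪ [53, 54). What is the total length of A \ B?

A, merged: [3, 11), [12, 26), [47, 50).
B, merged: [0, 18), [42, 45), [51, 57).
A \ B = [18, 26), [47, 50).
Total: 8 + 3 = 11.

11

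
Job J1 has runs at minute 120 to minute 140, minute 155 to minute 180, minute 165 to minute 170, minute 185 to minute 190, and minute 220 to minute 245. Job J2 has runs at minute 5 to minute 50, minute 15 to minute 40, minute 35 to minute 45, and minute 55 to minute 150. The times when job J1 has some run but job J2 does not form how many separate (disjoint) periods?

3

A, merged: minute 120 to minute 140, minute 155 to minute 180, minute 185 to minute 190, minute 220 to minute 245.
B, merged: minute 5 to minute 50, minute 55 to minute 150.
A \ B = minute 155 to minute 180, minute 185 to minute 190, minute 220 to minute 245.
That is 3 disjoint pieces.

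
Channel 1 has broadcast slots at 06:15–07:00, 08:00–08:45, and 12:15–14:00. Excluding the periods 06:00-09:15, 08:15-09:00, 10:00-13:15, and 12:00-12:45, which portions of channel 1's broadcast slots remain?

13:15–14:00

B, merged: 06:00–09:15, 10:00–13:15.
06:15–07:00: entirely removed.
08:00–08:45: entirely removed.
12:15–14:00 \ B = 13:15–14:00.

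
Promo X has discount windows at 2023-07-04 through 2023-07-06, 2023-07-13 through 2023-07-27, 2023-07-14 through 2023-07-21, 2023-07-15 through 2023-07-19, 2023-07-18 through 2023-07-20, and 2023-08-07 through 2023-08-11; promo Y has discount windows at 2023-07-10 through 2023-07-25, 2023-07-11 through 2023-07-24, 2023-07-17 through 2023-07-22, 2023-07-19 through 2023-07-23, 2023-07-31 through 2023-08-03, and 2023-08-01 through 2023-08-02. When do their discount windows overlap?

2023-07-13 through 2023-07-25

Merge the first list: 2023-07-04 through 2023-07-06, 2023-07-13 through 2023-07-27, 2023-08-07 through 2023-08-11.
Merge the second list: 2023-07-10 through 2023-07-25, 2023-07-31 through 2023-08-03.
2023-07-04 through 2023-07-06 meets no B interval.
2023-07-13 through 2023-07-27 ∩ B → 2023-07-13 through 2023-07-25.
2023-08-07 through 2023-08-11 meets no B interval.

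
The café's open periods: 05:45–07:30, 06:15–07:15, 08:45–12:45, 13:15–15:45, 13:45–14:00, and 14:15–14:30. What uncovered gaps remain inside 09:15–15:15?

12:45-13:15

Covered (merged): 05:45-07:30, 08:45-12:45, 13:15-15:45.
Uncovered inside 09:15-15:15: 12:45-13:15.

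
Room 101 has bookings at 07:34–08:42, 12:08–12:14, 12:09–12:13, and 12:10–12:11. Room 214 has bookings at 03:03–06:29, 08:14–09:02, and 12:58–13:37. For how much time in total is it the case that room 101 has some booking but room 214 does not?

A, merged: 07:34–08:42, 12:08–12:14.
A \ B = 07:34–08:14, 12:08–12:14.
Total: 40 min + 6 min = 46 min.

46 min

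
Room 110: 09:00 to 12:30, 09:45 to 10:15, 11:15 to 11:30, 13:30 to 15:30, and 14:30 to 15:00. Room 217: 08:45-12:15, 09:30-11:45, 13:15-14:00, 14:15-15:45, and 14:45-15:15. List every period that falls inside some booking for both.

09:00–12:15, 13:30–14:00, 14:15–15:30

First set merges to 09:00–12:30, 13:30–15:30.
Second set merges to 08:45–12:15, 13:15–14:00, 14:15–15:45.
09:00–12:30 overlaps B on 09:00–12:15.
13:30–15:30 overlaps B on 13:30–14:00, 14:15–15:30.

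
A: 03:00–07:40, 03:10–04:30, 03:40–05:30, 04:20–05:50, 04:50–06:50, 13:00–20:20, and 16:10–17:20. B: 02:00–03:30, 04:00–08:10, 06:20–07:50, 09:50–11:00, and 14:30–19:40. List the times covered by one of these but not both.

First set merges to 03:00-07:40, 13:00-20:20.
Second set merges to 02:00-03:30, 04:00-08:10, 09:50-11:00, 14:30-19:40.
A \ B = 03:30-04:00, 13:00-14:30, 19:40-20:20.
B \ A = 02:00-03:00, 07:40-08:10, 09:50-11:00.
Union of the two gives the symmetric difference.

02:00-03:00, 03:30-04:00, 07:40-08:10, 09:50-11:00, 13:00-14:30, 19:40-20:20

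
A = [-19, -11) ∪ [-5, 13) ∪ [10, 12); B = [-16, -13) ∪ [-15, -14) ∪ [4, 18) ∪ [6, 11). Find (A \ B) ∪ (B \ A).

[-19, -16) ∪ [-13, -11) ∪ [-5, 4) ∪ [13, 18)

Merge the first list: [-19, -11), [-5, 13).
Merge the second list: [-16, -13), [4, 18).
A but not B: [-19, -16), [-13, -11), [-5, 4).
B but not A: [13, 18).
Combining gives A △ B.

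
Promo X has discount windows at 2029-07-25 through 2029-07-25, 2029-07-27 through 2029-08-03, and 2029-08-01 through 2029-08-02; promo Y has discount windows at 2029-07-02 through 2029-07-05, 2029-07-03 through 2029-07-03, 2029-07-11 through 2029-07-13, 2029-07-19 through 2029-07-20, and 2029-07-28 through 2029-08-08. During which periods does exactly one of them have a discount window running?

2029-07-02 through 2029-07-05, 2029-07-11 through 2029-07-13, 2029-07-19 through 2029-07-20, 2029-07-25 through 2029-07-25, 2029-07-27 through 2029-07-27, 2029-08-04 through 2029-08-08

First set merges to 2029-07-25 through 2029-07-25, 2029-07-27 through 2029-08-03.
Second set merges to 2029-07-02 through 2029-07-05, 2029-07-11 through 2029-07-13, 2029-07-19 through 2029-07-20, 2029-07-28 through 2029-08-08.
A but not B: 2029-07-25 through 2029-07-25, 2029-07-27 through 2029-07-27.
B but not A: 2029-07-02 through 2029-07-05, 2029-07-11 through 2029-07-13, 2029-07-19 through 2029-07-20, 2029-08-04 through 2029-08-08.
Combining gives A △ B.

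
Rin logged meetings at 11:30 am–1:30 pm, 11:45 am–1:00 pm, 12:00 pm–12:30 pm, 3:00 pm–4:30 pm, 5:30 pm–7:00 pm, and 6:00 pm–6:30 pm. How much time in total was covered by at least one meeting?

5 h

Merged: 11:30 am-1:30 pm, 3:00 pm-4:30 pm, 5:30 pm-7:00 pm.
Lengths: 2 h + 1 h 30 min + 1 h 30 min = 5 h.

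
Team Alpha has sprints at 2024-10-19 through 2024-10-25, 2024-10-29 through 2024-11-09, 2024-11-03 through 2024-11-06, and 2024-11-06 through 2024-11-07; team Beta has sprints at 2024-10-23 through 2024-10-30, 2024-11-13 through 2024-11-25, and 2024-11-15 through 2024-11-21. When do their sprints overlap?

A, merged: 2024-10-19 through 2024-10-25, 2024-10-29 through 2024-11-09.
B, merged: 2024-10-23 through 2024-10-30, 2024-11-13 through 2024-11-25.
2024-10-19 through 2024-10-25 overlaps B on 2024-10-23 through 2024-10-25.
2024-10-29 through 2024-11-09 overlaps B on 2024-10-29 through 2024-10-30.

2024-10-23 through 2024-10-25, 2024-10-29 through 2024-10-30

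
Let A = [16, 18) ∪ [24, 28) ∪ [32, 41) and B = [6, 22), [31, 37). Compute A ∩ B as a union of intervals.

[16, 18) ∩ B → [16, 18).
[24, 28) meets no B interval.
[32, 41) ∩ B → [32, 37).

[16, 18) ∪ [32, 37)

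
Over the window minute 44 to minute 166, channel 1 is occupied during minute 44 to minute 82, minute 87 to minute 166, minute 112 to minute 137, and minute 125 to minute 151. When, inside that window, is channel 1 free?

After merging, the occupied span is minute 44 to minute 82, minute 87 to minute 166.
Uncovered inside minute 44 to minute 166: minute 82 to minute 87.

minute 82 to minute 87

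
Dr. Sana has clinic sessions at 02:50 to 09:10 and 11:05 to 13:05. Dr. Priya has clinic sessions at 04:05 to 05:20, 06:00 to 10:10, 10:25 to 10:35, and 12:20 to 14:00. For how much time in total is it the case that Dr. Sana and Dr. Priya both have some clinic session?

5 h 10 min

A ∩ B = 04:05–05:20, 06:00–09:10, 12:20–13:05.
Total: 1 h 15 min + 3 h 10 min + 45 min = 5 h 10 min.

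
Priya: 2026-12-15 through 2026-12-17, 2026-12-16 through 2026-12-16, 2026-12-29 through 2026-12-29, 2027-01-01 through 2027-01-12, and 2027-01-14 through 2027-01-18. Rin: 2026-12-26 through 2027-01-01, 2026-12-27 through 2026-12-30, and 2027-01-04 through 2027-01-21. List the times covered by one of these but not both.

First set merges to 2026-12-15 through 2026-12-17, 2026-12-29 through 2026-12-29, 2027-01-01 through 2027-01-12, 2027-01-14 through 2027-01-18.
Second set merges to 2026-12-26 through 2027-01-01, 2027-01-04 through 2027-01-21.
A but not B: 2026-12-15 through 2026-12-17, 2027-01-02 through 2027-01-03.
B but not A: 2026-12-26 through 2026-12-28, 2026-12-30 through 2026-12-31, 2027-01-13 through 2027-01-13, 2027-01-19 through 2027-01-21.
Combining gives A △ B.

2026-12-15 through 2026-12-17, 2026-12-26 through 2026-12-28, 2026-12-30 through 2026-12-31, 2027-01-02 through 2027-01-03, 2027-01-13 through 2027-01-13, 2027-01-19 through 2027-01-21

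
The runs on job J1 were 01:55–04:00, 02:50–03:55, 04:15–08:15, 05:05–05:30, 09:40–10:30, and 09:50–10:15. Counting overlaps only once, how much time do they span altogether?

Merged: 01:55-04:00, 04:15-08:15, 09:40-10:30.
Lengths: 2 h 5 min + 4 h + 50 min = 6 h 55 min.

6 h 55 min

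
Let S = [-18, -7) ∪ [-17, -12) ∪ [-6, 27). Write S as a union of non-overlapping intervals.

[-17, -12) overlaps/touches [-18, -7) → extend to [-18, -7).
[-6, 27) is disjoint → start new block.

[-18, -7) ∪ [-6, 27)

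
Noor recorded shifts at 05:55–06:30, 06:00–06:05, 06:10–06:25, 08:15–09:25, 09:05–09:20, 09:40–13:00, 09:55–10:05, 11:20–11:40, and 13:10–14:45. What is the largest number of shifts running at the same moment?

Sweep endpoints in order; track running count of active intervals.
Peak of 2 reached at 06:00.

2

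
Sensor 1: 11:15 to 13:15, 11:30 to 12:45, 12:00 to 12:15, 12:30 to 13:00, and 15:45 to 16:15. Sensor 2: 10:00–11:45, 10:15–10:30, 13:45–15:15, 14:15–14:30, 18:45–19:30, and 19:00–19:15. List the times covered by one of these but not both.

10:00–11:15, 11:45–13:15, 13:45–15:15, 15:45–16:15, 18:45–19:30

First set merges to 11:15–13:15, 15:45–16:15.
Second set merges to 10:00–11:45, 13:45–15:15, 18:45–19:30.
Only in the first: 11:45–13:15, 15:45–16:15.
Only in the second: 10:00–11:15, 13:45–15:15, 18:45–19:30.
Together these are the periods covered by exactly one.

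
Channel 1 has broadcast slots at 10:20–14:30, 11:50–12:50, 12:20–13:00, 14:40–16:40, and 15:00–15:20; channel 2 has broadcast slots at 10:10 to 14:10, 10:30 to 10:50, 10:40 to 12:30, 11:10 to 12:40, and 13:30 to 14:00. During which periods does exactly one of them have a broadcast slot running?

10:10–10:20, 14:10–14:30, 14:40–16:40

A, merged: 10:20–14:30, 14:40–16:40.
B, merged: 10:10–14:10.
Only in the first: 14:10–14:30, 14:40–16:40.
Only in the second: 10:10–10:20.
Together these are the periods covered by exactly one.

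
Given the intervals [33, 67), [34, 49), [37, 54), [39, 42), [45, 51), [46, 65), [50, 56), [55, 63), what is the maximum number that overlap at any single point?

Walk the sorted start/end points keeping a running depth.
The depth first hits 5 at 46.

5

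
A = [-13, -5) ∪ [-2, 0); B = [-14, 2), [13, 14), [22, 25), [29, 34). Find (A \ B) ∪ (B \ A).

Only in the first: none.
Only in the second: [-14, -13), [-5, -2), [0, 2), [13, 14), [22, 25), [29, 34).
Together these are the periods covered by exactly one.

[-14, -13) ∪ [-5, -2) ∪ [0, 2) ∪ [13, 14) ∪ [22, 25) ∪ [29, 34)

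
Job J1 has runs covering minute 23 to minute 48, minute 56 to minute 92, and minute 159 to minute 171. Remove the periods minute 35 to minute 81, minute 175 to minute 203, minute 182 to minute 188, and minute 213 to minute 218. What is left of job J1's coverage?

Merge the second list: minute 35 to minute 81, minute 175 to minute 203, minute 213 to minute 218.
minute 23 to minute 48 \ B = minute 23 to minute 35.
minute 56 to minute 92 \ B = minute 81 to minute 92.
minute 159 to minute 171: nothing removed.

minute 23 to minute 35, minute 81 to minute 92, minute 159 to minute 171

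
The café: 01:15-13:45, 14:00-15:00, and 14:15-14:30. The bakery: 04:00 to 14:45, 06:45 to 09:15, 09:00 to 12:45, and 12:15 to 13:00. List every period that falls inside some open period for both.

Merge the first list: 01:15–13:45, 14:00–15:00.
Merge the second list: 04:00–14:45.
01:15–13:45 overlaps B on 04:00–13:45.
14:00–15:00 overlaps B on 14:00–14:45.

04:00–13:45, 14:00–14:45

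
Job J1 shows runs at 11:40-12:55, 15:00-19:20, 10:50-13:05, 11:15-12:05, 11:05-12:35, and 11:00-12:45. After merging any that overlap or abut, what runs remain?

10:50-13:05, 15:00-19:20

Sort by start: 10:50-13:05, 11:00-12:45, 11:05-12:35, 11:15-12:05, 11:40-12:55, 15:00-19:20.
11:00-12:45 overlaps/touches 10:50-13:05 → extend to 10:50-13:05.
11:05-12:35 overlaps/touches 10:50-13:05 → extend to 10:50-13:05.
11:15-12:05 overlaps/touches 10:50-13:05 → extend to 10:50-13:05.
11:40-12:55 overlaps/touches 10:50-13:05 → extend to 10:50-13:05.
15:00-19:20 is disjoint → start new block.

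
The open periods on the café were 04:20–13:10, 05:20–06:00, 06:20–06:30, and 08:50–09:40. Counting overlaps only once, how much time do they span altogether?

Merged: 04:20–13:10.
Length: 8 h 50 min.

8 h 50 min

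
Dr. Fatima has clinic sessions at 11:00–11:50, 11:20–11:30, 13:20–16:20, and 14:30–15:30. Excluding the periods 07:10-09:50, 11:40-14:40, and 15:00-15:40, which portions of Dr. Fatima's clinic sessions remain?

Merge the first list: 11:00–11:50, 13:20–16:20.
11:00–11:50 with B removed leaves 11:00–11:40.
13:20–16:20 with B removed leaves 14:40–15:00, 15:40–16:20.

11:00–11:40, 14:40–15:00, 15:40–16:20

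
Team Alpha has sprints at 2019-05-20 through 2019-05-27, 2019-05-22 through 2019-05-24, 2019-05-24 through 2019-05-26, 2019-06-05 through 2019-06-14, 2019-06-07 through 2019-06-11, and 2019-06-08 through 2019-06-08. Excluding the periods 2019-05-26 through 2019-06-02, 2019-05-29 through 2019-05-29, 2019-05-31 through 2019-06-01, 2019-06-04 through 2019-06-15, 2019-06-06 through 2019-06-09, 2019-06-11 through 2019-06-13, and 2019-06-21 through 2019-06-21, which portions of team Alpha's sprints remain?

A, merged: 2019-05-20 through 2019-05-27, 2019-06-05 through 2019-06-14.
B, merged: 2019-05-26 through 2019-06-02, 2019-06-04 through 2019-06-15, 2019-06-21 through 2019-06-21.
2019-05-20 through 2019-05-27 with B removed leaves 2019-05-20 through 2019-05-25.
2019-06-05 through 2019-06-14 lies entirely inside B → drops out.

2019-05-20 through 2019-05-25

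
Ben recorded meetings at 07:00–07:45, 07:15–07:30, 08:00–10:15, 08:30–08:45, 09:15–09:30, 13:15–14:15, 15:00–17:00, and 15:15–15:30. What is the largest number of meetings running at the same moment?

Walk the sorted start/end points keeping a running depth.
The depth first hits 2 at 07:15.

2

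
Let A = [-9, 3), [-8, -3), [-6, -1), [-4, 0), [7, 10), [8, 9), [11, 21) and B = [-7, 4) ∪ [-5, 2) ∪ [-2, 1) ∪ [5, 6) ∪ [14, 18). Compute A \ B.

A, merged: [-9, 3), [7, 10), [11, 21).
B, merged: [-7, 4), [5, 6), [14, 18).
[-9, 3) with B removed leaves [-9, -7).
[7, 10) is untouched.
[11, 21) with B removed leaves [11, 14), [18, 21).

[-9, -7) ∪ [7, 10) ∪ [11, 14) ∪ [18, 21)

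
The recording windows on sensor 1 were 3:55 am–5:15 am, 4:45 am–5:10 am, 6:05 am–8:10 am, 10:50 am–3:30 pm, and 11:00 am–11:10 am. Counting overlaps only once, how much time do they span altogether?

Merged: 3:55 am-5:15 am, 6:05 am-8:10 am, 10:50 am-3:30 pm.
Lengths: 1 h 20 min + 2 h 5 min + 4 h 40 min = 8 h 5 min.

8 h 5 min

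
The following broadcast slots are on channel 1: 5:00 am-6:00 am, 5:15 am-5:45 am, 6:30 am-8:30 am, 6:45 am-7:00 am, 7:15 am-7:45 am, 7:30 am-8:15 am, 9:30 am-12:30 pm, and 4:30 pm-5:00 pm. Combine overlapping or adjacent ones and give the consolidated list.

5:00 am-6:00 am, 6:30 am-8:30 am, 9:30 am-12:30 pm, 4:30 pm-5:00 pm

5:15 am-5:45 am overlaps/touches 5:00 am-6:00 am → extend to 5:00 am-6:00 am.
6:30 am-8:30 am is disjoint → start new block.
6:45 am-7:00 am overlaps/touches 6:30 am-8:30 am → extend to 6:30 am-8:30 am.
7:15 am-7:45 am overlaps/touches 6:30 am-8:30 am → extend to 6:30 am-8:30 am.
7:30 am-8:15 am overlaps/touches 6:30 am-8:30 am → extend to 6:30 am-8:30 am.
9:30 am-12:30 pm is disjoint → start new block.
4:30 pm-5:00 pm is disjoint → start new block.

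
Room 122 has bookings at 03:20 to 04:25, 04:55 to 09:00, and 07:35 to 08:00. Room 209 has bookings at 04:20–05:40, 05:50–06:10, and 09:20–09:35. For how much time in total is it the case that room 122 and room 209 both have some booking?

A, merged: 03:20–04:25, 04:55–09:00.
A ∩ B = 04:20–04:25, 04:55–05:40, 05:50–06:10.
Total: 5 min + 45 min + 20 min = 1 h 10 min.

1 h 10 min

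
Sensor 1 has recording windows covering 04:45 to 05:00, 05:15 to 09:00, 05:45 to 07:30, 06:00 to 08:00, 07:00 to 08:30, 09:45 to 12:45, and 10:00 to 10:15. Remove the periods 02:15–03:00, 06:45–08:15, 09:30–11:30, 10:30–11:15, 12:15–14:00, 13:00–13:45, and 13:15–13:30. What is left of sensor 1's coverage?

04:45–05:00, 05:15–06:45, 08:15–09:00, 11:30–12:15

Merge the first list: 04:45–05:00, 05:15–09:00, 09:45–12:45.
Merge the second list: 02:15–03:00, 06:45–08:15, 09:30–11:30, 12:15–14:00.
04:45–05:00: nothing removed.
05:15–09:00 \ B = 05:15–06:45, 08:15–09:00.
09:45–12:45 \ B = 11:30–12:15.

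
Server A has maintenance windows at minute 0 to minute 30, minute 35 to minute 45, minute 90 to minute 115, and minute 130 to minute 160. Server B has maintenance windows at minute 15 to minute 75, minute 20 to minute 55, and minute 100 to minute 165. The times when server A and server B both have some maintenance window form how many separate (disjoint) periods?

4

B, merged: minute 15 to minute 75, minute 100 to minute 165.
A ∩ B = minute 15 to minute 30, minute 35 to minute 45, minute 100 to minute 115, minute 130 to minute 160.
That is 4 disjoint pieces.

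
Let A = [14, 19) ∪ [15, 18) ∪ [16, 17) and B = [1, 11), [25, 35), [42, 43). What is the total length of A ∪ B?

A, merged: [14, 19).
A ∪ B = [1, 11), [14, 19), [25, 35), [42, 43).
Total: 10 + 5 + 10 + 1 = 26.

26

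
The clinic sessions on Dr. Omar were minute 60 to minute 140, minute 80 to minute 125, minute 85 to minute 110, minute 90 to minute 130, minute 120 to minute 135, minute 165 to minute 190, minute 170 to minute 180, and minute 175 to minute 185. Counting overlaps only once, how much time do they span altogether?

105 minutes

Merged: minute 60 to minute 140, minute 165 to minute 190.
Lengths: 80 minutes + 25 minutes = 105 minutes.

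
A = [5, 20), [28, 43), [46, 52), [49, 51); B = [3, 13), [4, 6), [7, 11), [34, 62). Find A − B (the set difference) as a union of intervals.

A, merged: [5, 20), [28, 43), [46, 52).
B, merged: [3, 13), [34, 62).
[5, 20) with B removed leaves [13, 20).
[28, 43) with B removed leaves [28, 34).
[46, 52) lies entirely inside B → drops out.

[13, 20) ∪ [28, 34)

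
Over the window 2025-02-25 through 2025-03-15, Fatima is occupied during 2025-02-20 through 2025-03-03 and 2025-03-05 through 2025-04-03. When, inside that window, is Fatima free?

The merged coverage is 2025-02-20 through 2025-03-03, 2025-03-05 through 2025-04-03.
Complement within 2025-02-25 through 2025-03-15: 2025-03-04 through 2025-03-04.

2025-03-04 through 2025-03-04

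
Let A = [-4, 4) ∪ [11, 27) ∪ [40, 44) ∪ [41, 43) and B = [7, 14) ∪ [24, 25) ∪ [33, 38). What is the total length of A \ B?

Merge the first list: [-4, 4), [11, 27), [40, 44).
A \ B = [-4, 4), [14, 24), [25, 27), [40, 44).
Total: 8 + 10 + 2 + 4 = 24.

24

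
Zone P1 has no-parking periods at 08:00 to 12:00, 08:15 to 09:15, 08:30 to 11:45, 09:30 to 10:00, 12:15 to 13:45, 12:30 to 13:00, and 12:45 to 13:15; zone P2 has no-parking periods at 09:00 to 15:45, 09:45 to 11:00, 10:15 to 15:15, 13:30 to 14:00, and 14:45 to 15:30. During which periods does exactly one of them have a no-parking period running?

Merge the first list: 08:00–12:00, 12:15–13:45.
Merge the second list: 09:00–15:45.
A but not B: 08:00–09:00.
B but not A: 12:00–12:15, 13:45–15:45.
Combining gives A △ B.

08:00–09:00, 12:00–12:15, 13:45–15:45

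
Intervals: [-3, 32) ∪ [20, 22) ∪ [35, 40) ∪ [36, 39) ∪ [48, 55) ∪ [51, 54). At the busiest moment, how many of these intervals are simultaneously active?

Walk the sorted start/end points keeping a running depth.
The depth first hits 2 at 20.

2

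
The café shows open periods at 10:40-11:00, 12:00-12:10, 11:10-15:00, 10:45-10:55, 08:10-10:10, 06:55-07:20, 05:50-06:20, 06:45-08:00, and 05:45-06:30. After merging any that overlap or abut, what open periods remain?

Sort by start: 05:45–06:30, 05:50–06:20, 06:45–08:00, 06:55–07:20, 08:10–10:10, 10:40–11:00, 10:45–10:55, 11:10–15:00, 12:00–12:10.
05:50–06:20 overlaps/touches 05:45–06:30 → extend to 05:45–06:30.
06:45–08:00 is disjoint → start new block.
06:55–07:20 overlaps/touches 06:45–08:00 → extend to 06:45–08:00.
08:10–10:10 is disjoint → start new block.
10:40–11:00 is disjoint → start new block.
10:45–10:55 overlaps/touches 10:40–11:00 → extend to 10:40–11:00.
11:10–15:00 is disjoint → start new block.
12:00–12:10 overlaps/touches 11:10–15:00 → extend to 11:10–15:00.

05:45–06:30, 06:45–08:00, 08:10–10:10, 10:40–11:00, 11:10–15:00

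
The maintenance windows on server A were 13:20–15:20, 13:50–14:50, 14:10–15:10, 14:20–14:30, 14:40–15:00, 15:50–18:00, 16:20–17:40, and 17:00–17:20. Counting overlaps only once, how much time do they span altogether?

4 h 10 min

Merged: 13:20–15:20, 15:50–18:00.
Lengths: 2 h + 2 h 10 min = 4 h 10 min.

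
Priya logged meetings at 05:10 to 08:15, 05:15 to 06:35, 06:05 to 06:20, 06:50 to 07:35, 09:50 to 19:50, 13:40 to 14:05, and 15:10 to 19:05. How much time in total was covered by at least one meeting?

Merged: 05:10-08:15, 09:50-19:50.
Lengths: 3 h 5 min + 10 h = 13 h 5 min.

13 h 5 min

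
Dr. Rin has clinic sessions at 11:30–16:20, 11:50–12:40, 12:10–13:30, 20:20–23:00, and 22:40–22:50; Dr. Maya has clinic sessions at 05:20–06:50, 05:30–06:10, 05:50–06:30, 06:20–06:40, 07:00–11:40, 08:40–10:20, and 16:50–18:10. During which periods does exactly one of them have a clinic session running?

05:20–06:50, 07:00–11:30, 11:40–16:20, 16:50–18:10, 20:20–23:00

First set merges to 11:30–16:20, 20:20–23:00.
Second set merges to 05:20–06:50, 07:00–11:40, 16:50–18:10.
A \ B = 11:40–16:20, 20:20–23:00.
B \ A = 05:20–06:50, 07:00–11:30, 16:50–18:10.
Union of the two gives the symmetric difference.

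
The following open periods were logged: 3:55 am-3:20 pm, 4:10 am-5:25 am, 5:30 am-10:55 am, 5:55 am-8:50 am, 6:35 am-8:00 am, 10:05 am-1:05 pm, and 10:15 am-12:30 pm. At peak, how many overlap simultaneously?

At 6:35 am, 4 of the intervals are simultaneously active.
No point has more.

4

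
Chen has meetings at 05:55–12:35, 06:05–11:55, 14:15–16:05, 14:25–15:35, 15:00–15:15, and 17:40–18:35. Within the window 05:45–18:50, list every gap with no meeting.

05:45–05:55, 12:35–14:15, 16:05–17:40, 18:35–18:50

The merged coverage is 05:55–12:35, 14:15–16:05, 17:40–18:35.
Uncovered inside 05:45–18:50: 05:45–05:55, 12:35–14:15, 16:05–17:40, 18:35–18:50.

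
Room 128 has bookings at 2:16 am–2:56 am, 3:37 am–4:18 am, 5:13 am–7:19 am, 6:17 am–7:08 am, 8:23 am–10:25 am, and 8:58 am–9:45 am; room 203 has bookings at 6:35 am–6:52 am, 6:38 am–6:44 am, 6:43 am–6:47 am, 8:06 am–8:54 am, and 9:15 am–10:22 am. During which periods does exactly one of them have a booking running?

2:16 am-2:56 am, 3:37 am-4:18 am, 5:13 am-6:35 am, 6:52 am-7:19 am, 8:06 am-8:23 am, 8:54 am-9:15 am, 10:22 am-10:25 am

Merge the first list: 2:16 am-2:56 am, 3:37 am-4:18 am, 5:13 am-7:19 am, 8:23 am-10:25 am.
Merge the second list: 6:35 am-6:52 am, 8:06 am-8:54 am, 9:15 am-10:22 am.
Only in the first: 2:16 am-2:56 am, 3:37 am-4:18 am, 5:13 am-6:35 am, 6:52 am-7:19 am, 8:54 am-9:15 am, 10:22 am-10:25 am.
Only in the second: 8:06 am-8:23 am.
Together these are the periods covered by exactly one.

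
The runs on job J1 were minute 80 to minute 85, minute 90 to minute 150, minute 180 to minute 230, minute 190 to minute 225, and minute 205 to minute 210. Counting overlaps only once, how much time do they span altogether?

Merged: minute 80 to minute 85, minute 90 to minute 150, minute 180 to minute 230.
Lengths: 5 minutes + 60 minutes + 50 minutes = 115 minutes.

115 minutes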